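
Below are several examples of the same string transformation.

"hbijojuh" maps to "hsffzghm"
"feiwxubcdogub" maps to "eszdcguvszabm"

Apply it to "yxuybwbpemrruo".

psmwvswzuznckp

The transformation: shift every letter 2 places backward in the alphabet (wrapping around), then move the last 3 characters to the front (rotate right by 3).
On "yxuybwbpemrruo": the first step gives "wvswzuznckppsm", and the second then gives "psmwvswzuznckp".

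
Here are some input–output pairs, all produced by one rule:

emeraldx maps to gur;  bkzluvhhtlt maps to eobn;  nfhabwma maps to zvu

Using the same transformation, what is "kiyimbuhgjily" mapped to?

What's happening: shift every letter 6 places backward in the alphabet (wrapping around), then keep one character in every 3, starting at position 2 (positions 2nd, 5th, 8th, ...).
Applying both steps to "kiyimbuhgjily": "ecscgvobadcfs", then "cgbc".

cgbc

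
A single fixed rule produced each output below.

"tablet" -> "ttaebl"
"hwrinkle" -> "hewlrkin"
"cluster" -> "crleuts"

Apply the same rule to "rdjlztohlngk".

The rule is to take characters alternately from the front and the back (1st, last, 2nd, 2nd-last, ...).
So "rdjlztohlngk" becomes "rkdgjnllzhto".

rkdgjnllzhto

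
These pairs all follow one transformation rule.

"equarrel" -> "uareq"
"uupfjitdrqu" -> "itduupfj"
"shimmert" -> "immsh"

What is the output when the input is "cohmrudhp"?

Each output is the input with this applied: delete the last 3 characters, then move the last 3 characters to the front (rotate right by 3).
So "cohmrudhp" becomes "mrucoh".

mrucoh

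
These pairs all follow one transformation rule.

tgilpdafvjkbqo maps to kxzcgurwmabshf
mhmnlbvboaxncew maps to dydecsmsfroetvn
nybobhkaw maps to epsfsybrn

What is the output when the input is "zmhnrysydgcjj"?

The pattern: shift every letter 9 places backward in the alphabet (wrapping around).
Doing the same to "zmhnrysydgcjj": "qdyeipjpuxtaa".

qdyeipjpuxtaa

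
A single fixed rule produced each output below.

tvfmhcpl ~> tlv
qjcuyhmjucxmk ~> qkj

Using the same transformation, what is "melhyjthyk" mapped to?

mke

Rule — take characters alternately from the front and the back (1st, last, 2nd, 2nd-last, ...), then keep only the first 3 characters.
On "melhyjthyk": the first step gives "mkeylhhtyj", and the second then gives "mke".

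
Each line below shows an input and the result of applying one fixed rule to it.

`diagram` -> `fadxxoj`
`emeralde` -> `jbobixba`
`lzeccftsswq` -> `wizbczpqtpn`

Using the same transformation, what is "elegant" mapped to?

The pattern: shift every letter 3 places backward in the alphabet (wrapping around), then swap each adjacent pair of characters (1↔2, 3↔4, ...).
On "elegant": the first step gives "bibdxkq", and the second then gives "ibdbkxq".

ibdbkxq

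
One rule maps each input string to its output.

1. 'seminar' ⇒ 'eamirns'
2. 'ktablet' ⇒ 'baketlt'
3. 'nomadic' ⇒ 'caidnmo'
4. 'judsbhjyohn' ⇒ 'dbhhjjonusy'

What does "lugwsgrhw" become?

gglhsrwuw

Rule — sort the characters into alphabetical order, then swap each adjacent pair of characters (1↔2, 3↔4, ...).
Starting from "lugwsgrhw": after the first operation, "gghlrsuww"; after the second, "gglhsrwuw".
(Check on "judsbhjyohn": → "bdhhjjnosuy" → "dbhhjjonusy" ✓)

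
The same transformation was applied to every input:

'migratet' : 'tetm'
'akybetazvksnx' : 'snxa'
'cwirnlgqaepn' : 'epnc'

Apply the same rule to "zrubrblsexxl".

Looking at the pairs, the operation is to move the first character to the end, then keep only the last 4 characters.
For "zrubrblsexxl", step one produces "rubrblsexxlz"; step two turns that into "xxlz".

xxlz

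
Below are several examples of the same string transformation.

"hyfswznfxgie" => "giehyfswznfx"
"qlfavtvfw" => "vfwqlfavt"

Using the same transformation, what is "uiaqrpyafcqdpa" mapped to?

Looking at the pairs, the operation is to move the last 3 characters to the front (rotate right by 3).
Doing the same to "uiaqrpyafcqdpa": "dpauiaqrpyafcq".

dpauiaqrpyafcq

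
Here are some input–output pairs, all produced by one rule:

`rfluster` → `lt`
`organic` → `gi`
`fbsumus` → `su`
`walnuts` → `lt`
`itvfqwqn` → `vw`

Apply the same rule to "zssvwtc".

The pattern: keep one character in every 3, starting at position 3 (positions 3rd, 6th, 9th, ...).
On "zssvwtc" that produces "st".

st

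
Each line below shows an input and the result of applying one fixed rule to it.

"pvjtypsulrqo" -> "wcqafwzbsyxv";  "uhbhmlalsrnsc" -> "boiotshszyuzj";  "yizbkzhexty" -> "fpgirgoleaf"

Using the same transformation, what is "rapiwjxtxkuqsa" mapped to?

yhwpdqeaerbxzh

The pattern: shift every letter 7 places forward in the alphabet (wrapping around).
"rapiwjxtxkuqsa" → "yhwpdqeaerbxzh".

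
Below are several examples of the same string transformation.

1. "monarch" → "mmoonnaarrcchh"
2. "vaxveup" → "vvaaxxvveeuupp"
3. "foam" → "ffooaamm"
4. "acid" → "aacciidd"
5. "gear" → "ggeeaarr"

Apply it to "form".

Each output is the input with this applied: double every character.
Doing the same to "form": "ffoorrmm".

ffoorrmm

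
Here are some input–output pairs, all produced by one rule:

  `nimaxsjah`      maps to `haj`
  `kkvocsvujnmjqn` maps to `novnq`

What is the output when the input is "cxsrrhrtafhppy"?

yrrfp

In each case the input is transformed by: swap the first and last characters, then keep one character in every 3, starting at position 1 (positions 1st, 4th, 7th, ...).
Working it through for "cxsrrhrtafhppy": intermediate "yxsrrhrtafhppc", final "yrrfp".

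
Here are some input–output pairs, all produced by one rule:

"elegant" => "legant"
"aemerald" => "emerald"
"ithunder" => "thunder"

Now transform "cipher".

ipher

The transformation: delete the first character.
"cipher" → "ipher".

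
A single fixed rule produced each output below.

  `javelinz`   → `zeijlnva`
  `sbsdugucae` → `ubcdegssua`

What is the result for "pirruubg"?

ugiprrub

The pattern: sort the characters into alphabetical order, then swap the first and last characters.
For "pirruubg", step one produces "bgiprruu"; step two turns that into "ugiprrub".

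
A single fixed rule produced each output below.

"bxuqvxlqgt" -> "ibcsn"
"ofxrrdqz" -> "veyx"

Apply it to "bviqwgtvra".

ipday

The pattern: keep every other character starting from the first (positions 1st, 3rd, 5th, ...), then shift every letter 7 places forward in the alphabet (wrapping around).
So "bviqwgtvra" becomes "ipday".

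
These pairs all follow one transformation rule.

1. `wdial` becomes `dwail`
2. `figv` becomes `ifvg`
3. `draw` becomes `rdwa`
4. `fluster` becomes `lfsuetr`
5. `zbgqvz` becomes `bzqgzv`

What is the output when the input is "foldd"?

ofdld

In each case the input is transformed by: swap each adjacent pair of characters (1↔2, 3↔4, ...).
Applying that to "foldd" gives "ofdld".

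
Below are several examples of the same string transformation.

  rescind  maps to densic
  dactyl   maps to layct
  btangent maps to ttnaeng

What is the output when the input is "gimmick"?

In each case the input is transformed by: take characters alternately from the front and the back (1st, last, 2nd, 2nd-last, ...), then delete the first character.
For "gimmick", step one produces "gkicmim"; step two turns that into "kicmim".

kicmim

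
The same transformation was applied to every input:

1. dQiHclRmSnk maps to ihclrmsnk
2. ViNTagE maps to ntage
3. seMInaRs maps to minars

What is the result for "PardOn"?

The pattern: delete the first 2 characters, then convert every letter to lowercase.
Applying both steps to "PardOn": "rdOn", then "rdon".

rdon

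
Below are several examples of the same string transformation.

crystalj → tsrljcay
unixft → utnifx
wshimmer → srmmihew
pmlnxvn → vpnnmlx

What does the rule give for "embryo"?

The rule is to sort the characters into reverse alphabetical order, then move the first character to the end.
On "embryo": the first step gives "yromeb", and the second then gives "romeby".

romeby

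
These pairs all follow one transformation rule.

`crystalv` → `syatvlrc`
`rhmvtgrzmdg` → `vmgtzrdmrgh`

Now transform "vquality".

Rule — move the first 2 characters to the end (rotate left by 2), then swap each adjacent pair of characters (1↔2, 3↔4, ...).
"vquality" → "ualityvq" → "auilytqv".
(Check on "crystalv": → "ystalvcr" → "syatvlrc" ✓)

auilytqv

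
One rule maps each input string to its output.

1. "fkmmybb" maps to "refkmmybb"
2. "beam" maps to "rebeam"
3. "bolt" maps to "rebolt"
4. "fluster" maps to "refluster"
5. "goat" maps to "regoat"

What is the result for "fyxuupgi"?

The transformation: prepend "re".
"fyxuupgi" → "refyxuupgi".

refyxuupgi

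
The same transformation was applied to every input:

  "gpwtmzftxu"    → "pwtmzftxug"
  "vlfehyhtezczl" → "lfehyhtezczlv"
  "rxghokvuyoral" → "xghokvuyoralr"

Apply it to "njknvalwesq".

jknvalwesqn

Rule — move the first character to the end.
For "njknvalwesq" the result is "jknvalwesqn".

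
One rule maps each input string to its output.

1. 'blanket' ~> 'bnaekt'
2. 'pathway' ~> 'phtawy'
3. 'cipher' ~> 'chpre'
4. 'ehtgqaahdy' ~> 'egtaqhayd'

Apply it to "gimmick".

gmmcik

The transformation: swap each adjacent pair of characters (1↔2, 3↔4, ...), then delete the first character.
"gimmick" → "igmmcik" → "gmmcik".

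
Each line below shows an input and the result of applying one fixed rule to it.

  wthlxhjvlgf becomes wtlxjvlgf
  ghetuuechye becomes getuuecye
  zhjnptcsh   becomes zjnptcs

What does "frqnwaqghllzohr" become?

frqnwaqgllzor

Looking at the pairs, the operation is to remove every "h".
Applying that to "frqnwaqghllzohr" gives "frqnwaqgllzor".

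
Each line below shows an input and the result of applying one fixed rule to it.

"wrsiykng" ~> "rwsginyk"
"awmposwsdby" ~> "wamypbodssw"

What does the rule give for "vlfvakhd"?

lvfdvhak

Looking at the pairs, the operation is to move the first character to the end, then take characters alternately from the front and the back (1st, last, 2nd, 2nd-last, ...).
Applying both steps to "vlfvakhd": "lfvakhdv", then "lvfdvhak".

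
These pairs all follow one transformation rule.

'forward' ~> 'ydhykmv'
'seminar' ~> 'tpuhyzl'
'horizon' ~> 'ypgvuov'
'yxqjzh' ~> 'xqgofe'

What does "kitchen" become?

ajolurp

In each case the input is transformed by: shift every letter 7 places forward in the alphabet (wrapping around), then move the first 2 characters to the end (rotate left by 2).
Working it through for "kitchen": intermediate "rpajolu", final "ajolurp".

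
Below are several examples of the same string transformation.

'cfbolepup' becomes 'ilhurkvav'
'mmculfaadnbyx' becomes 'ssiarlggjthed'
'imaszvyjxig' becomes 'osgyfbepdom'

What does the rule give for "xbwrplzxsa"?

dhcxvrfdyg

In each case the input is transformed by: shift every letter 6 places forward in the alphabet (wrapping around).
For "xbwrplzxsa" the result is "dhcxvrfdyg".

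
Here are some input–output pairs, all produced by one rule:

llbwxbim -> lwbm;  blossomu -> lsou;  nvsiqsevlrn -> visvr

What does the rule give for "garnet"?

Looking at the pairs, the operation is to keep every other character starting from the second (positions 2nd, 4th, 6th, ...).
For "garnet" the result is "ant".

ant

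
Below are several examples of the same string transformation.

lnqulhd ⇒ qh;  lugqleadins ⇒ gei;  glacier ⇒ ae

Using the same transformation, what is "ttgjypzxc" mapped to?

In each case the input is transformed by: keep one character in every 3, starting at position 3 (positions 3rd, 6th, 9th, ...).
So "ttgjypzxc" becomes "gpc".

gpc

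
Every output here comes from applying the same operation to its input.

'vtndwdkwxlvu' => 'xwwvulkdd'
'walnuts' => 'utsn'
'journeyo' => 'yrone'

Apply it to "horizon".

zoni

Looking at the pairs, the operation is to delete the first 3 characters, then sort the characters into reverse alphabetical order.
For "horizon", step one produces "izon"; step two turns that into "zoni".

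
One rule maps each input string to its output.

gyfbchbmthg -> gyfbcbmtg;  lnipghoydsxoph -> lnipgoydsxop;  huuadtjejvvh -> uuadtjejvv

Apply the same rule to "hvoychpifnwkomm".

The transformation: remove every "h".
So "hvoychpifnwkomm" becomes "voycpifnwkomm".

voycpifnwkomm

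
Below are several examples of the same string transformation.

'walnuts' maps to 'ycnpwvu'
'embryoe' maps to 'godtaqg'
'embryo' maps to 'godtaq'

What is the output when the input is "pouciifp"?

Each output is the input with this applied: shift every letter 2 places forward in the alphabet (wrapping around).
On "pouciifp" that produces "rqwekkhr".

rqwekkhr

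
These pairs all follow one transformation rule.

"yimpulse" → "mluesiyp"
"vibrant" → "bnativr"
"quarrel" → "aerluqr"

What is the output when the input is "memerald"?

mardleme

The pattern: swap each adjacent pair of characters (1↔2, 3↔4, ...), then move the first 3 characters to the end (rotate left by 3).
For "memerald" the result is "mardleme".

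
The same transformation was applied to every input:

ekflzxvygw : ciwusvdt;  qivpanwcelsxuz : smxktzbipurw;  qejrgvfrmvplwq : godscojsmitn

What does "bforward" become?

The pattern: shift every letter 3 places backward in the alphabet (wrapping around), then delete the first 2 characters.
On "bforward" that produces "lotxoa".

lotxoa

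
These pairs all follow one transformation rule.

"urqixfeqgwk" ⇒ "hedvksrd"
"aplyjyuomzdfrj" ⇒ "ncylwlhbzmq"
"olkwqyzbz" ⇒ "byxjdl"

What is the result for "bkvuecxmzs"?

oxihrpk

The rule is to shift every letter 13 places forward in the alphabet (wrapping around) — i.e. ROT13, then delete the last 3 characters.
Applying both steps to "bkvuecxmzs": "oxihrpkzmf", then "oxihrpk".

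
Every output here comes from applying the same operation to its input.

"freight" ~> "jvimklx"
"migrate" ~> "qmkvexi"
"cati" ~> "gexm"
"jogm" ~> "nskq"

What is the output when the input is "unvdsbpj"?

yrzhwftn

Rule — shift every letter 4 places forward in the alphabet (wrapping around).
Applying that to "unvdsbpj" gives "yrzhwftn".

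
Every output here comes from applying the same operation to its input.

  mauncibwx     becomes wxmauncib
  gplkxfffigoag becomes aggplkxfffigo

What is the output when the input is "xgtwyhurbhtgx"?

gxxgtwyhurbht

The transformation: move the last 2 characters to the front (rotate right by 2).
"xgtwyhurbhtgx" → "gxxgtwyhurbht".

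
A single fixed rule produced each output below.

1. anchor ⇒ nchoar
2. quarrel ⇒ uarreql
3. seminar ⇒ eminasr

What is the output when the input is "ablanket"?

The transformation: swap the first and last characters, then move the first character to the end.
On "ablanket": the first step gives "tblankea", and the second then gives "blankeat".

blankeat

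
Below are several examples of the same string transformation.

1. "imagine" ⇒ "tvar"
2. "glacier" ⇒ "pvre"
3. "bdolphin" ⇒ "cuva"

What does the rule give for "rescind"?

pvaq

Each output is the input with this applied: shift every letter 13 places forward in the alphabet (wrapping around) — i.e. ROT13, then keep only the last 4 characters.
"rescind" → "erfpvaq" → "pvaq".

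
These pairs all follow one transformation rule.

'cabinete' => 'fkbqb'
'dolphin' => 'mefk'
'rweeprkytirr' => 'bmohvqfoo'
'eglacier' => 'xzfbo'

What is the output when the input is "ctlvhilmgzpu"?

sefijdwmr

Each output is the input with this applied: shift every letter 3 places backward in the alphabet (wrapping around), then delete the first 3 characters.
Starting from "ctlvhilmgzpu": after the first operation, "zqisefijdwmr"; after the second, "sefijdwmr".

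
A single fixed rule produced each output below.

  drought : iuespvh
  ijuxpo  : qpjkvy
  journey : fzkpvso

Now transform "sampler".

Looking at the pairs, the operation is to shift every letter 1 place forward in the alphabet (wrapping around), then move the last 2 characters to the front (rotate right by 2).
Starting from "sampler": after the first operation, "tbnqmfs"; after the second, "fstbnqm".

fstbnqm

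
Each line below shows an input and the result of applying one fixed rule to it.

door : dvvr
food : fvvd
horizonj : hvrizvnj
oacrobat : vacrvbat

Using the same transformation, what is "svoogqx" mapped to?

svvvgqx

Looking at the pairs, the operation is to replace every "o" with "v".
So "svoogqx" becomes "svvvgqx".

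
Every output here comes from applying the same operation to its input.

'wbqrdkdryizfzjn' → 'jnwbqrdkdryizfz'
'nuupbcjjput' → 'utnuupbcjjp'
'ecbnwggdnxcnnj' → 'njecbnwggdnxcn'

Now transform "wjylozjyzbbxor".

The transformation: move the last 2 characters to the front (rotate right by 2).
So "wjylozjyzbbxor" becomes "orwjylozjyzbbx".

orwjylozjyzbbx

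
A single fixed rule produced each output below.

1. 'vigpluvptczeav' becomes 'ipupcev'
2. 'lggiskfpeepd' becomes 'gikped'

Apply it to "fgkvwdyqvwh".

In each case the input is transformed by: keep every other character starting from the second (positions 2nd, 4th, 6th, ...).
Doing the same to "fgkvwdyqvwh": "gvdqw".

gvdqw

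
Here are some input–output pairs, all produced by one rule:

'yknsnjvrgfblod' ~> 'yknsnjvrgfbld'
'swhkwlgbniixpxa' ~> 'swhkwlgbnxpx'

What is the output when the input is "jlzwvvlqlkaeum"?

jlzwvvlqlkm

Each output is the input with this applied: remove every vowel.
For "jlzwvvlqlkaeum" the result is "jlzwvvlqlkm".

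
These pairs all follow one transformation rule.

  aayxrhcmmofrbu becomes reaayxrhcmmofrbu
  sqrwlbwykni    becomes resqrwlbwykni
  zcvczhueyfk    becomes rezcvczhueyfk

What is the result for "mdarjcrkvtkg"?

Rule — prepend "re".
Applying that to "mdarjcrkvtkg" gives "remdarjcrkvtkg".

remdarjcrkvtkg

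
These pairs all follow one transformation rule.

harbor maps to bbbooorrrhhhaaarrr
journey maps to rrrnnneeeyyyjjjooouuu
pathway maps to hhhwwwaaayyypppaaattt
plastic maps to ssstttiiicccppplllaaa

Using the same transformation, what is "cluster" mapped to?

The transformation: move the first 3 characters to the end (rotate left by 3), then repeat every character 3 times.
On "cluster": the first step gives "sterclu", and the second then gives "sssttteeerrrcccllluuu".

sssttteeerrrcccllluuu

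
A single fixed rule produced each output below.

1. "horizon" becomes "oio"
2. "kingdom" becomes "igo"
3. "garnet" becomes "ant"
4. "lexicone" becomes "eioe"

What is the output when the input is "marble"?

Looking at the pairs, the operation is to keep every other character starting from the second (positions 2nd, 4th, 6th, ...).
For "marble" the result is "abe".

abe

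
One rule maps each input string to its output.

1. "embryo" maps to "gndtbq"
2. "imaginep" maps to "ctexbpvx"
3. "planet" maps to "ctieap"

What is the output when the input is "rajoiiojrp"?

ygegpydxxd

Looking at the pairs, the operation is to move the last 3 characters to the front (rotate right by 3), then shift every letter 11 places backward in the alphabet (wrapping around).
On "rajoiiojrp": the first step gives "jrprajoiio", and the second then gives "ygegpydxxd".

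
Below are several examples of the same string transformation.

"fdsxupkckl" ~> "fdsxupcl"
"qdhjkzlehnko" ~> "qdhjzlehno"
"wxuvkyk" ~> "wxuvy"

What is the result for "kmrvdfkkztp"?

mrvdfztp

Looking at the pairs, the operation is to remove every "k".
Doing the same to "kmrvdfkkztp": "mrvdfztp".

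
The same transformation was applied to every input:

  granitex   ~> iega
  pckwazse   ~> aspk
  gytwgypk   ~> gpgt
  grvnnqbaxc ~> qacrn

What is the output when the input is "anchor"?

What's happening: swap the front and back halves of the string, then keep every other character starting from the first (positions 1st, 3rd, 5th, ...).
Starting from "anchor": after the first operation, "horanc"; after the second, "hrn".
(Check on "grvnnqbaxc": → "qbaxcgrvnn" → "qacrn" ✓)

hrn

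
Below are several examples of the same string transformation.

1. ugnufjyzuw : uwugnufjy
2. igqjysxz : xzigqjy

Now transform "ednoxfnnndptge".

geednoxfnnndp

Rule — move the last 3 characters to the front (rotate right by 3), then delete the first character.
On "ednoxfnnndptge": the first step gives "tgeednoxfnnndp", and the second then gives "geednoxfnnndp".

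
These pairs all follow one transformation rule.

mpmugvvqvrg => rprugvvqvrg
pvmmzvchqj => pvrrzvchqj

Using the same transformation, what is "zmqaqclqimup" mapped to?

zrqaqclqirup

Each output is the input with this applied: replace every "m" with "r".
For "zmqaqclqimup" the result is "zrqaqclqirup".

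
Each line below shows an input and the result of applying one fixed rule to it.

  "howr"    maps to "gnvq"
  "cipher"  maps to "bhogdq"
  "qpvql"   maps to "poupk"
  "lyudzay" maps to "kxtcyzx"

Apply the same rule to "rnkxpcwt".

qmjwobvs

In each case the input is transformed by: shift every letter 1 place backward in the alphabet (wrapping around).
So "rnkxpcwt" becomes "qmjwobvs".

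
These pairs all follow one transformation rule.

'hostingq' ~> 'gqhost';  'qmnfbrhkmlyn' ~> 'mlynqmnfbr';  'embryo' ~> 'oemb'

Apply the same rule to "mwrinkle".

lemwri

The transformation: swap the front and back halves of the string, then delete the first 2 characters.
For "mwrinkle", step one produces "nklemwri"; step two turns that into "lemwri".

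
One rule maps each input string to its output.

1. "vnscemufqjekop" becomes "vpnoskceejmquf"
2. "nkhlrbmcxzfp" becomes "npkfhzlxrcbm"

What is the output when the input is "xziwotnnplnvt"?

xtzvinwloptnn

Rule — take characters alternately from the front and the back (1st, last, 2nd, 2nd-last, ...).
On "xziwotnnplnvt" that produces "xtzvinwloptnn".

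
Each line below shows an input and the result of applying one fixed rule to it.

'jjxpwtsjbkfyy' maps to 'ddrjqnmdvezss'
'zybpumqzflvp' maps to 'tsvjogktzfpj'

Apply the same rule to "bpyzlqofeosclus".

Rule — shift every letter 6 places backward in the alphabet (wrapping around).
On "bpyzlqofeosclus" that produces "vjstfkizyimwfom".

vjstfkizyimwfom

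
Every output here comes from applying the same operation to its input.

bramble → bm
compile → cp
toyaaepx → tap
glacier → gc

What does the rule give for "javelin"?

je

Looking at the pairs, the operation is to move the last character to the front, then keep one character in every 3, starting at position 2 (positions 2nd, 5th, 8th, ...).
"javelin" → "njaveli" → "je".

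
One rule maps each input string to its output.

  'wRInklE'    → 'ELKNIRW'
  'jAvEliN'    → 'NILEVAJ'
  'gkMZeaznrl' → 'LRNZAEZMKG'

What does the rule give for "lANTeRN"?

The transformation: reverse the string, then convert every letter to uppercase.
So "lANTeRN" becomes "NRETNAL".

NRETNAL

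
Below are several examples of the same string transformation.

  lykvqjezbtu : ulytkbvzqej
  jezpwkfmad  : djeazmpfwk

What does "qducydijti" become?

iqdtujciyd

What's happening: swap the first and last characters, then take characters alternately from the front and the back (1st, last, 2nd, 2nd-last, ...).
Starting from "qducydijti": after the first operation, "iducydijtq"; after the second, "iqdtujciyd".
(Check on "lykvqjezbtu": → "uykvqjezbtl" → "ulytkbvzqej" ✓)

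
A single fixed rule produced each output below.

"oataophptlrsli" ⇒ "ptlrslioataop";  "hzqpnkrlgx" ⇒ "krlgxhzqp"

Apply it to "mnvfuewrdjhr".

wrdjhrmnvfu

In each case the input is transformed by: swap the front and back halves of the string, then delete the last character.
Working it through for "mnvfuewrdjhr": intermediate "wrdjhrmnvfue", final "wrdjhrmnvfu".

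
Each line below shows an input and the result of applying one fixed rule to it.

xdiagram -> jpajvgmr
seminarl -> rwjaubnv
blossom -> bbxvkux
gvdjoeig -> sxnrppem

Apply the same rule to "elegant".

pjwcnun

Rule — move the first 3 characters to the end (rotate left by 3), then shift every letter 9 places forward in the alphabet (wrapping around).
For "elegant", step one produces "gantele"; step two turns that into "pjwcnun".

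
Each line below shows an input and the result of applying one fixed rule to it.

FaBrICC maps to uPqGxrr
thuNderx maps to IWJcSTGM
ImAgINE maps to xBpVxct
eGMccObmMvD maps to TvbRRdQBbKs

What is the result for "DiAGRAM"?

sXpvgpb

The rule is to flip the case of every letter, then shift every letter 11 places backward in the alphabet (wrapping around).
For "DiAGRAM", step one produces "dIagram"; step two turns that into "sXpvgpb".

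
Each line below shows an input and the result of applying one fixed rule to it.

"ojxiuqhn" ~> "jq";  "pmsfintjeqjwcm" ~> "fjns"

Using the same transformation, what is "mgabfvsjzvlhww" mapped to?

Rule — sort the characters into alphabetical order, then keep one character in every 3, starting at position 3 (positions 3rd, 6th, 9th, ...).
"mgabfvsjzvlhww" → "fjsw".

fjsw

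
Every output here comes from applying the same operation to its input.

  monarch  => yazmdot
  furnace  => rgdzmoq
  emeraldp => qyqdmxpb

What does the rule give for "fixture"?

Rule — shift every letter 12 places forward in the alphabet (wrapping around).
Applying that to "fixture" gives "rujfgdq".

rujfgdq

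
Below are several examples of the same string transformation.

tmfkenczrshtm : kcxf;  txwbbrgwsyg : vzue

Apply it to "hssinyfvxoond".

The transformation: shift every letter 2 places backward in the alphabet (wrapping around), then keep one character in every 3, starting at position 2 (positions 2nd, 5th, 8th, ...).
Applying both steps to "hssinyfvxoond": "fqqglwdtvmmlb", then "qltm".

qltm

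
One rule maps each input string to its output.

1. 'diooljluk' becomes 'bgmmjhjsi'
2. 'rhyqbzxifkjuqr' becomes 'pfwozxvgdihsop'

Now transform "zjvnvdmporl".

Each output is the input with this applied: shift every letter 2 places backward in the alphabet (wrapping around).
Doing the same to "zjvnvdmporl": "xhtltbknmpj".

xhtltbknmpj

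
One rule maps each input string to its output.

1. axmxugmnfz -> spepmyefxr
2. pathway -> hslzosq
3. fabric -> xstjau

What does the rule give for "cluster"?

udmklwj

Looking at the pairs, the operation is to shift every letter 8 places backward in the alphabet (wrapping around).
Applying that to "cluster" gives "udmklwj".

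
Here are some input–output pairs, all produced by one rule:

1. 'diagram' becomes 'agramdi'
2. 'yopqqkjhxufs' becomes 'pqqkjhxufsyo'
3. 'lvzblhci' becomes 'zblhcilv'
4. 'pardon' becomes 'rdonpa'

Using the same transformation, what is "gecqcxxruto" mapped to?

cqcxxrutoge

Looking at the pairs, the operation is to move the first 2 characters to the end (rotate left by 2).
So "gecqcxxruto" becomes "cqcxxrutoge".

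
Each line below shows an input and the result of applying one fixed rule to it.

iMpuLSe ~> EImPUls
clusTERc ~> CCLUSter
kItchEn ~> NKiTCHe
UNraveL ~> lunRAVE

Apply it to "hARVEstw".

The transformation: move the last character to the front, then flip the case of every letter.
"hARVEstw" → "whARVEst" → "WHarveST".

WHarveST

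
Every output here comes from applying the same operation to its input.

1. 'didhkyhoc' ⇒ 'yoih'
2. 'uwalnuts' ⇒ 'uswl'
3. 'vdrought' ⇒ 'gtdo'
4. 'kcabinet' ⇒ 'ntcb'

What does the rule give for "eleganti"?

Rule — keep every other character starting from the second (positions 2nd, 4th, 6th, ...), then swap the front and back halves of the string.
Working it through for "eleganti": intermediate "lgni", final "nilg".

nilg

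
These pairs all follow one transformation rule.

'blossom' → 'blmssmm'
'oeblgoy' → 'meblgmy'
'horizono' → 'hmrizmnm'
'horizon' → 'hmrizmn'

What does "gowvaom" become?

Each output is the input with this applied: replace every "o" with "m".
Doing the same to "gowvaom": "gmwvamm".

gmwvamm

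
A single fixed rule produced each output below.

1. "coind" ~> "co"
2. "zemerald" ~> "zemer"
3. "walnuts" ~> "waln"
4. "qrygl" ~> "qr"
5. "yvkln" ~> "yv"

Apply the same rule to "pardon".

Looking at the pairs, the operation is to delete the last 3 characters.
So "pardon" becomes "par".

par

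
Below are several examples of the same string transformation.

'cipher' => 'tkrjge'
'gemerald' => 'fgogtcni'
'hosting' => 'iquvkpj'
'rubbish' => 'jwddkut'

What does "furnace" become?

The transformation: swap the first and last characters, then shift every letter 2 places forward in the alphabet (wrapping around).
Doing the same to "furnace": "gwtpceh".

gwtpceh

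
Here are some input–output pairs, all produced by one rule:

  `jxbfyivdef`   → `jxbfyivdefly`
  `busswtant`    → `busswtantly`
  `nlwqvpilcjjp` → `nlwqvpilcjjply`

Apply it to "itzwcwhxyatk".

The pattern: append "ly".
For "itzwcwhxyatk" the result is "itzwcwhxyatkly".

itzwcwhxyatkly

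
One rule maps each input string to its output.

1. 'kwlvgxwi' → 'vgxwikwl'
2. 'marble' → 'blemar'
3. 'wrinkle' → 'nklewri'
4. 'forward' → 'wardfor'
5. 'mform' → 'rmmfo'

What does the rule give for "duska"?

kadus

Looking at the pairs, the operation is to move the first 3 characters to the end (rotate left by 3).
On "duska" that produces "kadus".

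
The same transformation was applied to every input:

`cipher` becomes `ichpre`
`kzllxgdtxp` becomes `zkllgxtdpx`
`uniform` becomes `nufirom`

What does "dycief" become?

ydicfe

Each output is the input with this applied: swap each adjacent pair of characters (1↔2, 3↔4, ...).
Applying that to "dycief" gives "ydicfe".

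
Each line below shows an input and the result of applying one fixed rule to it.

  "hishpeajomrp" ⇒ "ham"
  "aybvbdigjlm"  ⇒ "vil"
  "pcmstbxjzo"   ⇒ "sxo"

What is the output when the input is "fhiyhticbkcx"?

yik

In each case the input is transformed by: delete the first 3 characters, then keep one character in every 3, starting at position 1 (positions 1st, 4th, 7th, ...).
Starting from "fhiyhticbkcx": after the first operation, "yhticbkcx"; after the second, "yik".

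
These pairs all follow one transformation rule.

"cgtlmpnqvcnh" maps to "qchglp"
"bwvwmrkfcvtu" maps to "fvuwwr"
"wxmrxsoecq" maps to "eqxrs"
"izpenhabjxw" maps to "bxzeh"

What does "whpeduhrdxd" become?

rxheu

The rule is to keep every other character starting from the second (positions 2nd, 4th, 6th, ...), then move the first 3 characters to the end (rotate left by 3).
For "whpeduhrdxd", step one produces "heurx"; step two turns that into "rxheu".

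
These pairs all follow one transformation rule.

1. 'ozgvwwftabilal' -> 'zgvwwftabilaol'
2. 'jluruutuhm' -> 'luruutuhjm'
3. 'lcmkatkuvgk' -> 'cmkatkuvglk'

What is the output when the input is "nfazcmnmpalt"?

In each case the input is transformed by: swap the first and last characters, then move the first character to the end.
Starting from "nfazcmnmpalt": after the first operation, "tfazcmnmpaln"; after the second, "fazcmnmpalnt".
(Check on "jluruutuhm": → "mluruutuhj" → "luruutuhjm" ✓)

fazcmnmpalnt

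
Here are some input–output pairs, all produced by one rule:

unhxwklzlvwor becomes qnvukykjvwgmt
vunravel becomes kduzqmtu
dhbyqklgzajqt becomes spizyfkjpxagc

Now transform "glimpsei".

hdrolhkf

What's happening: shift every letter 1 place backward in the alphabet (wrapping around), then reverse the string.
Starting from "glimpsei": after the first operation, "fkhlordh"; after the second, "hdrolhkf".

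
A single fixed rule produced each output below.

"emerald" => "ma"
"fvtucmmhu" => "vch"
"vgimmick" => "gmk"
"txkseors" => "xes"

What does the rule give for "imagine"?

Looking at the pairs, the operation is to keep one character in every 3, starting at position 2 (positions 2nd, 5th, 8th, ...).
On "imagine" that produces "mi".

mi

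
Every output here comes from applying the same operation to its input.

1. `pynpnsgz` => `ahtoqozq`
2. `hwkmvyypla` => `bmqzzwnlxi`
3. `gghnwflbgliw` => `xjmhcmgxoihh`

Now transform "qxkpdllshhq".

riitmmeqlyr

The transformation: shift every letter 1 place forward in the alphabet (wrapping around), then reverse the string.
"qxkpdllshhq" → "rylqemmtiir" → "riitmmeqlyr".
(Check on "gghnwflbgliw": → "hhioxgmchmjx" → "xjmhcmgxoihh" ✓)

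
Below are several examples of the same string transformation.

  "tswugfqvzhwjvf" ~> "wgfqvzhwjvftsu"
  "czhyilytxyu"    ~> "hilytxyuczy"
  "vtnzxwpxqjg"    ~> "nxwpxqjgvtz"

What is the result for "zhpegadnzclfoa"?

pgadnzclfoazhe

In each case the input is transformed by: move the first 3 characters to the end (rotate left by 3), then swap the first and last characters.
"zhpegadnzclfoa" → "pgadnzclfoazhe".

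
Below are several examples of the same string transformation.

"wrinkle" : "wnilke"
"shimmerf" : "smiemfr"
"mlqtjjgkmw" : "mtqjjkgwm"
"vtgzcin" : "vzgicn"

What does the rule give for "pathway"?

phtawy

In each case the input is transformed by: swap each adjacent pair of characters (1↔2, 3↔4, ...), then delete the first character.
Starting from "pathway": after the first operation, "aphtawy"; after the second, "phtawy".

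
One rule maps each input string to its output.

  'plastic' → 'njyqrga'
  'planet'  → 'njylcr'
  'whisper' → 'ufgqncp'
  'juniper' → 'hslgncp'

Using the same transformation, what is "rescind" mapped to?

In each case the input is transformed by: shift every letter 2 places backward in the alphabet (wrapping around).
On "rescind" that produces "pcqaglb".

pcqaglb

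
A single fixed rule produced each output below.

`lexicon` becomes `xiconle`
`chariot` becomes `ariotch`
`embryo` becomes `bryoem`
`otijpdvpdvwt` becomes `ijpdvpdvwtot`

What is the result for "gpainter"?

The rule is to move the first 2 characters to the end (rotate left by 2).
"gpainter" → "aintergp".

aintergp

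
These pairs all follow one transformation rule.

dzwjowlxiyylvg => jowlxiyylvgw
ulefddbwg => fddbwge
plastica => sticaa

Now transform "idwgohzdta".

What's happening: delete the first 2 characters, then move the first character to the end.
Applying both steps to "idwgohzdta": "wgohzdta", then "gohzdtaw".

gohzdtaw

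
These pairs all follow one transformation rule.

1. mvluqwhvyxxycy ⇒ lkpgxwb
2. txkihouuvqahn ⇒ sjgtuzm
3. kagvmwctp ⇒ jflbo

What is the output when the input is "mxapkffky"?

Looking at the pairs, the operation is to shift every letter 1 place backward in the alphabet (wrapping around), then keep every other character starting from the first (positions 1st, 3rd, 5th, ...).
"mxapkffky" → "lwzojeejx" → "lzjex".

lzjex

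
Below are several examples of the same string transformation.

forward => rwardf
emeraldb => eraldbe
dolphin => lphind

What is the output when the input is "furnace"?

What's happening: move the first 2 characters to the end (rotate left by 2), then delete the last character.
On "furnace": the first step gives "rnacefu", and the second then gives "rnacef".

rnacef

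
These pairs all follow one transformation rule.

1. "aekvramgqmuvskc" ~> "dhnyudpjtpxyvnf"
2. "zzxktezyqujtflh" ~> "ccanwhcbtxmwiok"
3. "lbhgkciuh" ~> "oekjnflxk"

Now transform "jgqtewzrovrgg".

In each case the input is transformed by: shift every letter 3 places forward in the alphabet (wrapping around).
For "jgqtewzrovrgg" the result is "mjtwhzcuryujj".

mjtwhzcuryujj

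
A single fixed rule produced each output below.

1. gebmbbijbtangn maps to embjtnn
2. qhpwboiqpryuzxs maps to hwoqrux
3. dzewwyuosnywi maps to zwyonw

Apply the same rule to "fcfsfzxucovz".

cszuoz

In each case the input is transformed by: keep every other character starting from the second (positions 2nd, 4th, 6th, ...).
For "fcfsfzxucovz" the result is "cszuoz".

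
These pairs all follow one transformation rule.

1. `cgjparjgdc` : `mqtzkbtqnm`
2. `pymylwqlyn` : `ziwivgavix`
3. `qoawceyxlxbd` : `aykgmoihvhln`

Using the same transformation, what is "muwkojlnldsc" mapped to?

weguytvxvncm

In each case the input is transformed by: shift every letter 10 places forward in the alphabet (wrapping around).
So "muwkojlnldsc" becomes "weguytvxvncm".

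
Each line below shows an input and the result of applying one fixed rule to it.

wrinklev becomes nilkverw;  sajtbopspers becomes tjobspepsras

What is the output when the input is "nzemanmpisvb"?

The rule is to swap each adjacent pair of characters (1↔2, 3↔4, ...), then move the first 2 characters to the end (rotate left by 2).
"nzemanmpisvb" → "menapmsibvzn".

menapmsibvzn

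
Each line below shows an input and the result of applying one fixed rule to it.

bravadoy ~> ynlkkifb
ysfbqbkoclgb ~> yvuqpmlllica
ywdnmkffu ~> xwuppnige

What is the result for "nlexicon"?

yxxvsomh

The rule is to shift every letter 10 places forward in the alphabet (wrapping around), then sort the characters into reverse alphabetical order.
For "nlexicon", step one produces "xvohsmyx"; step two turns that into "yxxvsomh".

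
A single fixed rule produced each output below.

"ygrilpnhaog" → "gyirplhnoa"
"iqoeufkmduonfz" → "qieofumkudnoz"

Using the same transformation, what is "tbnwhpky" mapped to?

The pattern: swap each adjacent pair of characters (1↔2, 3↔4, ...), then delete the last character.
For "tbnwhpky" the result is "btwnphy".
(Check on "ygrilpnhaog": → "gyirplhnoag" → "gyirplhnoa" ✓)

btwnphy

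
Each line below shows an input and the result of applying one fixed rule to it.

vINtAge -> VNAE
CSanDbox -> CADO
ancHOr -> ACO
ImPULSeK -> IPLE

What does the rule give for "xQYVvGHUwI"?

XYVHW

Rule — keep every other character starting from the first (positions 1st, 3rd, 5th, ...), then convert every letter to uppercase.
Applying both steps to "xQYVvGHUwI": "xYvHw", then "XYVHW".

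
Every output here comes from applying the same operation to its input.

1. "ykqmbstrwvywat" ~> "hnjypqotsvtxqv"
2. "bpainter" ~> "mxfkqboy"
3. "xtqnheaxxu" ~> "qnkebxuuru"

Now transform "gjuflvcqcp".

grcisznzmd

In each case the input is transformed by: move the first character to the end, then shift every letter 3 places backward in the alphabet (wrapping around).
For "gjuflvcqcp", step one produces "juflvcqcpg"; step two turns that into "grcisznzmd".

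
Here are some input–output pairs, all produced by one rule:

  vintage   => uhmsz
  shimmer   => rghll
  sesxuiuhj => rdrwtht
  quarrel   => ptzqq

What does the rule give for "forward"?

What's happening: delete the last 2 characters, then shift every letter 1 place backward in the alphabet (wrapping around).
"forward" → "forwa" → "enqvz".
(Check on "sesxuiuhj": → "sesxuiu" → "rdrwtht" ✓)

enqvz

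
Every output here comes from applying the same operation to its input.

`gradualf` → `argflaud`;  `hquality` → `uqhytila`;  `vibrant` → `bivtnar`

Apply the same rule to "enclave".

The pattern: reverse the string, then move the last 3 characters to the front (rotate right by 3).
Applying both steps to "enclave": "evalcne", then "cneeval".

cneeval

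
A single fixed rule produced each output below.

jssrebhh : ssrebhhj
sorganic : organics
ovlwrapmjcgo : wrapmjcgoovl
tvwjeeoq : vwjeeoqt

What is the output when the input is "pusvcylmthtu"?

vcylmthtupus

The pattern: move the last 3 characters to the front (rotate right by 3), then swap the front and back halves of the string.
For "pusvcylmthtu", step one produces "htupusvcylmt"; step two turns that into "vcylmthtupus".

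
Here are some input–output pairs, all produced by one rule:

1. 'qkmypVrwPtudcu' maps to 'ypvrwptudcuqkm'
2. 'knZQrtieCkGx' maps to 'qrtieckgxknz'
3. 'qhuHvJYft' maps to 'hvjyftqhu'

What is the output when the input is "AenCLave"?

claveaen

The pattern: move the first 3 characters to the end (rotate left by 3), then convert every letter to lowercase.
"AenCLave" → "CLaveAen" → "claveaen".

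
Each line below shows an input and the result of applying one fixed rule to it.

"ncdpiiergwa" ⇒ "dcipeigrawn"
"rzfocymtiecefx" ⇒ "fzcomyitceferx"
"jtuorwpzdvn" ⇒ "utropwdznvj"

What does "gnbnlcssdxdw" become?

bnlnscdsdxgw

What's happening: move the first character to the end, then swap each adjacent pair of characters (1↔2, 3↔4, ...).
Starting from "gnbnlcssdxdw": after the first operation, "nbnlcssdxdwg"; after the second, "bnlnscdsdxgw".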